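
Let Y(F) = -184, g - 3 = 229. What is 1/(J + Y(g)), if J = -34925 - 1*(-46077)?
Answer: 1/10968 ≈ 9.1174e-5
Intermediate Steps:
g = 232 (g = 3 + 229 = 232)
J = 11152 (J = -34925 + 46077 = 11152)
1/(J + Y(g)) = 1/(11152 - 184) = 1/10968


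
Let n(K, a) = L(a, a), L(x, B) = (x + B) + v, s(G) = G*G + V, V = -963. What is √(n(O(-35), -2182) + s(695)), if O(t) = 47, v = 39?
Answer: √477737 ≈ 691.19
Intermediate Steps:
s(G) = -963 + G² (s(G) = G*G - 963 = G² - 963 = -963 + G²)
L(x, B) = 39 + B + x (L(x, B) = (x + B) + 39 = (B + x) + 39 = 39 + B + x)
n(K, a) = 39 + 2*a (n(K, a) = 39 + a + a = 39 + 2*a)
√(n(O(-35), -2182) + s(695)) = √((39 + 2*(-2182)) + (-963 + 695²)) = √((39 - 4364) + (-963 + 483025)) = √(-4325 + 482062) = √477737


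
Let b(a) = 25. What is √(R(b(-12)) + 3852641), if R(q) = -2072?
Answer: 3*√427841 ≈ 1962.3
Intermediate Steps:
√(R(b(-12)) + 3852641) = √(-2072 + 3852641) = √3850569 = 3*√427841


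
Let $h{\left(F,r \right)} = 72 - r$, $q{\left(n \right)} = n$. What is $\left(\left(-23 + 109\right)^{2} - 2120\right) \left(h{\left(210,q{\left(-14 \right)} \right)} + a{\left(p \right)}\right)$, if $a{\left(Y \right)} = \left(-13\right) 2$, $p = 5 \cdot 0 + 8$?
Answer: $316560$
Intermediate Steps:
$p = 8$ ($p = 0 + 8 = 8$)
$a{\left(Y \right)} = -26$
$\left(\left(-23 + 109\right)^{2} - 2120\right) \left(h{\left(210,q{\left(-14 \right)} \right)} + a{\left(p \right)}\right) = \left(\left(-23 + 109\right)^{2} - 2120\right) \left(\left(72 - -14\right) - 26\right) = \left(86^{2} - 2120\right) \left(\left(72 + 14\right) - 26\right) = \left(7396 - 2120\right) \left(86 - 26\right) = 5276 \cdot 60 = 316560$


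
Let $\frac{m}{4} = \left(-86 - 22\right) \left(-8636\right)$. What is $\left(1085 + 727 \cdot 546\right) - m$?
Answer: $-3332725$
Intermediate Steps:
$m = 3730752$ ($m = 4 \left(-86 - 22\right) \left(-8636\right) = 4 \left(\left(-108\right) \left(-8636\right)\right) = 4 \cdot 932688 = 3730752$)
$\left(1085 + 727 \cdot 546\right) - m = \left(1085 + 727 \cdot 546\right) - 3730752 = \left(1085 + 396942\right) - 3730752 = 398027 - 3730752 = -3332725$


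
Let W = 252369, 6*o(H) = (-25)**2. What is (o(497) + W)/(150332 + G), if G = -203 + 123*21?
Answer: 1514839/916272 ≈ 1.6533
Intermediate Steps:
o(H) = 625/6 (o(H) = (1/6)*(-25)**2 = (1/6)*625 = 625/6)
G = 2380 (G = -203 + 2583 = 2380)
(o(497) + W)/(150332 + G) = (625/6 + 252369)/(150332 + 2380) = (1514839/6)/152712 = (1514839/6)*(1/152712) = 1514839/916272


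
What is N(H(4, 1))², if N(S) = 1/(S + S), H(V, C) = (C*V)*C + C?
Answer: 1/100 ≈ 0.010000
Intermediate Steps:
H(V, C) = C + V*C² (H(V, C) = V*C² + C = C + V*C²)
N(S) = 1/(2*S)
N(H(4, 1))² = (1/(2*((1*(1 + 1*4)))))² = (1/(2*((1*(1 + 4)))))² = (1/(2*((1*5))))² = ((½)/5)² = ((½)*(⅕))² = (⅒)² = 1/100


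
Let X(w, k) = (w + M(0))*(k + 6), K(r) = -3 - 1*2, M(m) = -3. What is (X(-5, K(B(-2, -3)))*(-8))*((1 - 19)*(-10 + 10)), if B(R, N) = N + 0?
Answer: 0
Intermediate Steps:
B(R, N) = N
K(r) = -5 (K(r) = -3 - 2 = -5)
X(w, k) = (-3 + w)*(6 + k) (X(w, k) = (w - 3)*(k + 6) = (-3 + w)*(6 + k))
(X(-5, K(B(-2, -3)))*(-8))*((1 - 19)*(-10 + 10)) = ((-18 - 3*(-5) + 6*(-5) - 5*(-5))*(-8))*((1 - 19)*(-10 + 10)) = ((-18 + 15 - 30 + 25)*(-8))*(-18*0) = -8*(-8)*0 = 64*0 = 0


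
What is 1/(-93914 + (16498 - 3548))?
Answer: -1/80964 ≈ -1.2351e-5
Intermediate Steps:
1/(-93914 + (16498 - 3548)) = 1/(-93914 + 12950) = 1/(-80964) = -1/80964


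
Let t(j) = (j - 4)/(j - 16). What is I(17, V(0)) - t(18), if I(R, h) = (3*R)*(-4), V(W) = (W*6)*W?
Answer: -211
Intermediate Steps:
V(W) = 6*W² (V(W) = (6*W)*W = 6*W²)
t(j) = (-4 + j)/(-16 + j)
I(R, h) = -12*R
I(17, V(0)) - t(18) = -12*17 - (-4 + 18)/(-16 + 18) = -204 - 14/2 = -204 - 1*7 = -204 - 7 = -211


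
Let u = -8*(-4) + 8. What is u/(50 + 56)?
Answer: 20/53 ≈ 0.37736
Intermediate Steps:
u = 40 (u = 32 + 8 = 40)
u/(50 + 56) = 40/(50 + 56) = 40/106 = (1/106)*40 = 20/53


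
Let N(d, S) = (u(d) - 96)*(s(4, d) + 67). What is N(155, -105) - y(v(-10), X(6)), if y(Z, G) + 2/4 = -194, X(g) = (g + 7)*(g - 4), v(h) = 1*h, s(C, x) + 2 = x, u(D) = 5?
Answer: -39651/2 ≈ -19826.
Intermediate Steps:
s(C, x) = -2 + x
v(h) = h
X(g) = (-4 + g)*(7 + g) (X(g) = (7 + g)*(-4 + g) = (-4 + g)*(7 + g))
N(d, S) = -5915 - 91*d (N(d, S) = (5 - 96)*((-2 + d) + 67) = -91*(65 + d) = -5915 - 91*d)
y(Z, G) = -389/2 (y(Z, G) = -1/2 - 194 = -389/2)
N(155, -105) - y(v(-10), X(6)) = (-5915 - 91*155) - 1*(-389/2) = (-5915 - 14105) + 389/2 = -20020 + 389/2 = -39651/2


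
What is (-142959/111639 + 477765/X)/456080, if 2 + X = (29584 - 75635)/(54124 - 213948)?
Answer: -947178317594507/1547839007542960 ≈ -0.61194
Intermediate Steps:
X = -273597/159824 (X = -2 + (29584 - 75635)/(54124 - 213948) = -2 - 46051/(-159824) = -2 - 46051*(-1/159824) = -2 + 46051/159824 = -273597/159824 ≈ -1.7119)
(-142959/111639 + 477765/X)/456080 = (-142959/111639 + 477765/(-273597/159824))/456080 = (-142959*1/111639 + 477765*(-159824/273597))*(1/456080) = (-47653/37213 - 25452771120/91199)*(1/456080) = -947178317594507/3393788387*1/456080 = -947178317594507/1547839007542960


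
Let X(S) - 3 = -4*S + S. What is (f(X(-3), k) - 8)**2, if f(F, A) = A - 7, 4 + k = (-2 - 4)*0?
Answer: 361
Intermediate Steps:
X(S) = 3 - 3*S (X(S) = 3 + (-4*S + S) = 3 - 3*S)
k = -4 (k = -4 + (-2 - 4)*0 = -4 - 6*0 = -4 + 0 = -4)
f(F, A) = -7 + A
(f(X(-3), k) - 8)**2 = ((-7 - 4) - 8)**2 = (-11 - 8)**2 = (-19)**2 = 361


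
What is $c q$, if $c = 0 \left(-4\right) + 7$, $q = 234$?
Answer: $1638$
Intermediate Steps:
$c = 7$ ($c = 0 + 7 = 7$)
$c q = 7 \cdot 234 = 1638$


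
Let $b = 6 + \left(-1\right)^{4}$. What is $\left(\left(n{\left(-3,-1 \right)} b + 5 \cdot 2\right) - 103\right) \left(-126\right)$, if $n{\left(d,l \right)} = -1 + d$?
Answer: $15246$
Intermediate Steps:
$b = 7$ ($b = 6 + 1 = 7$)
$\left(\left(n{\left(-3,-1 \right)} b + 5 \cdot 2\right) - 103\right) \left(-126\right) = \left(\left(\left(-1 - 3\right) 7 + 5 \cdot 2\right) - 103\right) \left(-126\right) = \left(\left(\left(-4\right) 7 + 10\right) - 103\right) \left(-126\right) = \left(\left(-28 + 10\right) - 103\right) \left(-126\right) = \left(-18 - 103\right) \left(-126\right) = \left(-121\right) \left(-126\right) = 15246$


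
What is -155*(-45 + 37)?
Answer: 1240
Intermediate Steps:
-155*(-45 + 37) = -155*(-8) = 1240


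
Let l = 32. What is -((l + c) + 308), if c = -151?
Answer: -189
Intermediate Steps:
-((l + c) + 308) = -((32 - 151) + 308) = -(-119 + 308) = -1*189 = -189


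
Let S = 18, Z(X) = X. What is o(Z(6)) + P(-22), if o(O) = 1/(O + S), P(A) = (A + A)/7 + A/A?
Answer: -881/168 ≈ -5.2440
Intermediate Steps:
P(A) = 1 + 2*A/7 (P(A) = (2*A)*(⅐) + 1 = 2*A/7 + 1 = 1 + 2*A/7)
o(O) = 1/(18 + O) (o(O) = 1/(O + 18) = 1/(18 + O))
o(Z(6)) + P(-22) = 1/(18 + 6) + (1 + (2/7)*(-22)) = 1/24 + (1 - 44/7) = 1/24 - 37/7 = -881/168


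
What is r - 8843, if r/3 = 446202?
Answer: 1329763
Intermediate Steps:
r = 1338606 (r = 3*446202 = 1338606)
r - 8843 = 1338606 - 8843 = 1329763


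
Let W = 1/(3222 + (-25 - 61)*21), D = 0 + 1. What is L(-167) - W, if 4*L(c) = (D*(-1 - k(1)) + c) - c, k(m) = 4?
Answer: -1771/1416 ≈ -1.2507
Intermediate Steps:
D = 1
W = 1/1416 (W = 1/(3222 - 86*21) = 1/(3222 - 1806) = 1/1416 ≈ 0.00070621)
L(c) = -5/4 (L(c) = ((1*(-1 - 1*4) + c) - c)/4 = ((1*(-1 - 4) + c) - c)/4 = ((1*(-5) + c) - c)/4 = ((-5 + c) - c)/4 = (¼)*(-5) = -5/4)
L(-167) - W = -5/4 - 1*1/1416 = -5/4 - 1/1416 = -1771/1416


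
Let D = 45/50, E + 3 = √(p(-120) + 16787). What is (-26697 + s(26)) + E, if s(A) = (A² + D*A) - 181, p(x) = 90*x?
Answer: -130908/5 + √5987 ≈ -26104.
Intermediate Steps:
E = -3 + √5987 (E = -3 + √(90*(-120) + 16787) = -3 + √(-10800 + 16787) = -3 + √5987 ≈ 74.376)
D = 9/10 (D = 45*(1/50) = 9/10 ≈ 0.90000)
s(A) = -181 + A² + 9*A/10 (s(A) = (A² + 9*A/10) - 181 = -181 + A² + 9*A/10)
(-26697 + s(26)) + E = (-26697 + (-181 + 26² + (9/10)*26)) + (-3 + √5987) = (-26697 + (-181 + 676 + 117/5)) + (-3 + √5987) = (-26697 + 2592/5) + (-3 + √5987) = -130893/5 + (-3 + √5987) = -130908/5 + √5987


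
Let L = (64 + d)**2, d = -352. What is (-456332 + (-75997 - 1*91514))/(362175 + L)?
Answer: -623843/445119 ≈ -1.4015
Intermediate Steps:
L = 82944 (L = (64 - 352)**2 = (-288)**2 = 82944)
(-456332 + (-75997 - 1*91514))/(362175 + L) = (-456332 + (-75997 - 1*91514))/(362175 + 82944) = (-456332 + (-75997 - 91514))/445119 = (-456332 - 167511)*(1/445119) = -623843*1/445119 = -623843/445119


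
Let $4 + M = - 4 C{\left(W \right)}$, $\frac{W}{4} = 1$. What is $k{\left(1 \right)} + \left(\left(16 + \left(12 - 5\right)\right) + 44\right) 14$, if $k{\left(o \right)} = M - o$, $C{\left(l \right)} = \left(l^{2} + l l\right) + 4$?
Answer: $789$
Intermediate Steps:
$W = 4$ ($W = 4 \cdot 1 = 4$)
$C{\left(l \right)} = 4 + 2 l^{2}$ ($C{\left(l \right)} = \left(l^{2} + l^{2}\right) + 4 = 2 l^{2} + 4 = 4 + 2 l^{2}$)
$M = -148$ ($M = -4 - 4 \left(4 + 2 \cdot 4^{2}\right) = -4 - 4 \left(4 + 2 \cdot 16\right) = -4 - 4 \left(4 + 32\right) = -4 - 144 = -148$)
$k{\left(o \right)} = -148 - o$
$k{\left(1 \right)} + \left(\left(16 + \left(12 - 5\right)\right) + 44\right) 14 = \left(-148 - 1\right) + \left(\left(16 + \left(12 - 5\right)\right) + 44\right) 14 = -149 + \left(\left(16 + 7\right) + 44\right) 14 = -149 + \left(23 + 44\right) 14 = -149 + 67 \cdot 14 = -149 + 938 = 789$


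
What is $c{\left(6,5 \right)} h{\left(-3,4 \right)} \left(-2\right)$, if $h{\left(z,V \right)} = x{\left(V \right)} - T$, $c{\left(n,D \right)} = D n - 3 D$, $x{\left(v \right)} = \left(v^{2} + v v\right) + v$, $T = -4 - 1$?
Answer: $-1230$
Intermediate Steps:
$T = -5$ ($T = -4 - 1 = -5$)
$x{\left(v \right)} = v + 2 v^{2}$ ($x{\left(v \right)} = \left(v^{2} + v^{2}\right) + v = 2 v^{2} + v = v + 2 v^{2}$)
$c{\left(n,D \right)} = - 3 D + D n$
$h{\left(z,V \right)} = 5 + V \left(1 + 2 V\right)$ ($h{\left(z,V \right)} = V \left(1 + 2 V\right) - -5 = V \left(1 + 2 V\right) + 5 = 5 + V \left(1 + 2 V\right)$)
$c{\left(6,5 \right)} h{\left(-3,4 \right)} \left(-2\right) = 5 \left(-3 + 6\right) \left(5 + 4 \left(1 + 2 \cdot 4\right)\right) \left(-2\right) = 5 \cdot 3 \left(5 + 4 \left(1 + 8\right)\right) \left(-2\right) = 15 \left(5 + 4 \cdot 9\right) \left(-2\right) = 15 \left(5 + 36\right) \left(-2\right) = 15 \cdot 41 \left(-2\right) = 615 \left(-2\right) = -1230$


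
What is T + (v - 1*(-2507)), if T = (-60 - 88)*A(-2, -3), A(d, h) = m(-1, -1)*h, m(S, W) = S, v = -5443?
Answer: -3380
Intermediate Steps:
A(d, h) = -h
T = -444 (T = (-60 - 88)*(-1*(-3)) = -148*3 = -444)
T + (v - 1*(-2507)) = -444 + (-5443 - 1*(-2507)) = -444 + (-5443 + 2507) = -444 - 2936 = -3380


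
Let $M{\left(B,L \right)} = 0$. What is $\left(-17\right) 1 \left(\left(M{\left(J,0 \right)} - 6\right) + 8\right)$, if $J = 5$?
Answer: $-34$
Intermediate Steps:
$\left(-17\right) 1 \left(\left(M{\left(J,0 \right)} - 6\right) + 8\right) = \left(-17\right) 1 \left(\left(0 - 6\right) + 8\right) = - 17 \left(-6 + 8\right) = \left(-17\right) 2 = -34$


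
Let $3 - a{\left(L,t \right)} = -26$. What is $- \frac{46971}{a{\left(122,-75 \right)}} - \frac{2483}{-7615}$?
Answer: $- \frac{357612158}{220835} \approx -1619.4$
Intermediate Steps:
$a{\left(L,t \right)} = 29$ ($a{\left(L,t \right)} = 3 - -26 = 3 + 26 = 29$)
$- \frac{46971}{a{\left(122,-75 \right)}} - \frac{2483}{-7615} = - \frac{46971}{29} - \frac{2483}{-7615} = \left(-46971\right) \frac{1}{29} - - \frac{2483}{7615} = - \frac{46971}{29} + \frac{2483}{7615} = - \frac{357612158}{220835}$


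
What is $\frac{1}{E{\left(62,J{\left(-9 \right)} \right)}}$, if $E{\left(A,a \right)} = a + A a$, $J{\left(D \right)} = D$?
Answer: $- \frac{1}{567} \approx -0.0017637$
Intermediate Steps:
$\frac{1}{E{\left(62,J{\left(-9 \right)} \right)}} = \frac{1}{\left(-9\right) \left(1 + 62\right)} = \frac{1}{\left(-9\right) 63} = \frac{1}{-567} = - \frac{1}{567}$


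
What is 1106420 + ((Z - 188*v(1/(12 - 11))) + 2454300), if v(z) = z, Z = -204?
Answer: 3560328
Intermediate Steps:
1106420 + ((Z - 188*v(1/(12 - 11))) + 2454300) = 1106420 + ((-204 - 188/(12 - 11)) + 2454300) = 1106420 + ((-204 - 188/1) + 2454300) = 1106420 + ((-204 - 188*1) + 2454300) = 1106420 + ((-204 - 188) + 2454300) = 1106420 + (-392 + 2454300) = 1106420 + 2453908 = 3560328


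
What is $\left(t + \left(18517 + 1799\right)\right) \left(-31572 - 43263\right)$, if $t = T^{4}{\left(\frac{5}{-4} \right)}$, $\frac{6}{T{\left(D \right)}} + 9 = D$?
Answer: $- \frac{4296164517678420}{2825761} \approx -1.5204 \cdot 10^{9}$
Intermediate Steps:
$T{\left(D \right)} = \frac{6}{-9 + D}$
$t = \frac{331776}{2825761}$ ($t = \left(\frac{6}{-9 + \frac{5}{-4}}\right)^{4} = \left(\frac{6}{-9 + 5 \left(- \frac{1}{4}\right)}\right)^{4} = \left(\frac{6}{-9 - \frac{5}{4}}\right)^{4} = \left(\frac{6}{- \frac{41}{4}}\right)^{4} = \left(6 \left(- \frac{4}{41}\right)\right)^{4} = \left(- \frac{24}{41}\right)^{4} = \frac{331776}{2825761} \approx 0.11741$)
$\left(t + \left(18517 + 1799\right)\right) \left(-31572 - 43263\right) = \left(\frac{331776}{2825761} + \left(18517 + 1799\right)\right) \left(-31572 - 43263\right) = \left(\frac{331776}{2825761} + 20316\right) \left(-74835\right) = \frac{57408492252}{2825761} \left(-74835\right) = - \frac{4296164517678420}{2825761}$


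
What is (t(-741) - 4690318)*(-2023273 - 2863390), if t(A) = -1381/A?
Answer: 16983715792284391/741 ≈ 2.2920e+13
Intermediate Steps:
(t(-741) - 4690318)*(-2023273 - 2863390) = (-1381/(-741) - 4690318)*(-2023273 - 2863390) = (-1381*(-1/741) - 4690318)*(-4886663) = (1381/741 - 4690318)*(-4886663) = -3475524257/741*(-4886663) = 16983715792284391/741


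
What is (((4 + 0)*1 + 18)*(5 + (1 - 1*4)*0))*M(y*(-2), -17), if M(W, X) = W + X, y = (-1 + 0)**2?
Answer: -2090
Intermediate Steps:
y = 1 (y = (-1)**2 = 1)
(((4 + 0)*1 + 18)*(5 + (1 - 1*4)*0))*M(y*(-2), -17) = (((4 + 0)*1 + 18)*(5 + (1 - 1*4)*0))*(1*(-2) - 17) = ((4*1 + 18)*(5 + (1 - 4)*0))*(-2 - 17) = ((4 + 18)*(5 - 3*0))*(-19) = (22*(5 + 0))*(-19) = (22*5)*(-19) = 110*(-19) = -2090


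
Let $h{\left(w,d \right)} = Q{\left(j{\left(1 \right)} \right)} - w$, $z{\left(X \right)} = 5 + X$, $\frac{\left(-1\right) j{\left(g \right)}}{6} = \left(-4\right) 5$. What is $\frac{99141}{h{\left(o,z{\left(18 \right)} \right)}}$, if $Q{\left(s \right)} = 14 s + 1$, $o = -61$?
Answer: $\frac{99141}{1742} \approx 56.912$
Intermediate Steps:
$j{\left(g \right)} = 120$ ($j{\left(g \right)} = - 6 \left(\left(-4\right) 5\right) = \left(-6\right) \left(-20\right) = 120$)
$Q{\left(s \right)} = 1 + 14 s$
$h{\left(w,d \right)} = 1681 - w$ ($h{\left(w,d \right)} = \left(1 + 14 \cdot 120\right) - w = \left(1 + 1680\right) - w = 1681 - w$)
$\frac{99141}{h{\left(o,z{\left(18 \right)} \right)}} = \frac{99141}{1681 - -61} = \frac{99141}{1681 + 61} = \frac{99141}{1742}$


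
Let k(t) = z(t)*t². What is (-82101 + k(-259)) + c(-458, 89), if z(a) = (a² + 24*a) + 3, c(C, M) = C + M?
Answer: 4083003838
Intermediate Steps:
z(a) = 3 + a² + 24*a
k(t) = t²*(3 + t² + 24*t) (k(t) = (3 + t² + 24*t)*t² = t²*(3 + t² + 24*t))
(-82101 + k(-259)) + c(-458, 89) = (-82101 + (-259)²*(3 + (-259)² + 24*(-259))) + (-458 + 89) = (-82101 + 67081*(3 + 67081 - 6216)) - 369 = (-82101 + 67081*60868) - 369 = (-82101 + 4083086308) - 369 = 4083004207 - 369 = 4083003838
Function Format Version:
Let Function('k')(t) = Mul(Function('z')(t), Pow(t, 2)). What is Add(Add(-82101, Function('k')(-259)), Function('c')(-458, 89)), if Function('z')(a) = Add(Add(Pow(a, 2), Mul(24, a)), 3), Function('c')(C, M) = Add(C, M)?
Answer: 4083003838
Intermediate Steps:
Function('z')(a) = Add(3, Pow(a, 2), Mul(24, a))
Function('k')(t) = Mul(Pow(t, 2), Add(3, Pow(t, 2), Mul(24, t))) (Function('k')(t) = Mul(Add(3, Pow(t, 2), Mul(24, t)), Pow(t, 2)) = Mul(Pow(t, 2), Add(3, Pow(t, 2), Mul(24, t))))
Add(Add(-82101, Function('k')(-259)), Function('c')(-458, 89)) = Add(Add(-82101, Mul(Pow(-259, 2), Add(3, Pow(-259, 2), Mul(24, -259)))), Add(-458, 89)) = Add(Add(-82101, Mul(67081, Add(3, 67081, -6216))), -369) = Add(Add(-82101, Mul(67081, 60868)), -369) = Add(Add(-82101, 4083086308), -369) = Add(4083004207, -369) = 4083003838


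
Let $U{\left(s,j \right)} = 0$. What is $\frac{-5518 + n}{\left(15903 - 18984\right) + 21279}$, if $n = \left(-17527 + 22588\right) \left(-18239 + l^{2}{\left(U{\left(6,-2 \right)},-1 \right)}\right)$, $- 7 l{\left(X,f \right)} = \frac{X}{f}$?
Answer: $- \frac{92313097}{18198} \approx -5072.7$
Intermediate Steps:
$l{\left(X,f \right)} = - \frac{X}{7 f}$ ($l{\left(X,f \right)} = - \frac{X \frac{1}{f}}{7} = - \frac{X}{7 f}$)
$n = -92307579$ ($n = \left(-17527 + 22588\right) \left(-18239 + \left(\left(- \frac{1}{7}\right) 0 \frac{1}{-1}\right)^{2}\right) = 5061 \left(-18239 + \left(\left(- \frac{1}{7}\right) 0 \left(-1\right)\right)^{2}\right) = 5061 \left(-18239 + 0^{2}\right) = 5061 \left(-18239 + 0\right) = 5061 \left(-18239\right) = -92307579$)
$\frac{-5518 + n}{\left(15903 - 18984\right) + 21279} = \frac{-5518 - 92307579}{\left(15903 - 18984\right) + 21279} = - \frac{92313097}{-3081 + 21279} = - \frac{92313097}{18198}$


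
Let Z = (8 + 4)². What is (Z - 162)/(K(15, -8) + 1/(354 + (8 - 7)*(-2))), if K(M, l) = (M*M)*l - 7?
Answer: 2112/212021 ≈ 0.0099613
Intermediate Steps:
K(M, l) = -7 + l*M² (K(M, l) = M²*l - 7 = l*M² - 7 = -7 + l*M²)
Z = 144 (Z = 12² = 144)
(Z - 162)/(K(15, -8) + 1/(354 + (8 - 7)*(-2))) = (144 - 162)/((-7 - 8*15²) + 1/(354 + (8 - 7)*(-2))) = -18/((-7 - 8*225) + 1/(354 + 1*(-2))) = -18/((-7 - 1800) + 1/(354 - 2)) = -18/(-1807 + 1/352) = -18/(-636063/352) = -18*(-352/636063) = 2112/212021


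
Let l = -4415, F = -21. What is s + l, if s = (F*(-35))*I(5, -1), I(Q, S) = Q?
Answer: -740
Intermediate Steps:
s = 3675 (s = -21*(-35)*5 = 735*5 = 3675)
s + l = 3675 - 4415 = -740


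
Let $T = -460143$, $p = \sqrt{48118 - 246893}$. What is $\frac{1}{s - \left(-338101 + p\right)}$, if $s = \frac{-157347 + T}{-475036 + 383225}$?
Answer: $\frac{2849997833304211}{963607961093855618576} + \frac{42146298605 i \sqrt{7951}}{963607961093855618576} \approx 2.9576 \cdot 10^{-6} + 3.9 \cdot 10^{-9} i$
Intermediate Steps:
$p = 5 i \sqrt{7951}$ ($p = \sqrt{-198775} = 5 i \sqrt{7951} \approx 445.84 i$)
$s = \frac{617490}{91811}$ ($s = \frac{-157347 - 460143}{-475036 + 383225} = - \frac{617490}{-91811} = \left(-617490\right) \left(- \frac{1}{91811}\right) = \frac{617490}{91811} \approx 6.7257$)
$\frac{1}{s - \left(-338101 + p\right)} = \frac{1}{\frac{617490}{91811} + \left(338101 - 5 i \sqrt{7951}\right)} = \frac{1}{\frac{31042008401}{91811} - 5 i \sqrt{7951}}$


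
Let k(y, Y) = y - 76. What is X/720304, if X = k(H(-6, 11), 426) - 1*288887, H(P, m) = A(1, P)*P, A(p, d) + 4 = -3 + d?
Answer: -288885/720304 ≈ -0.40106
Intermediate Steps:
A(p, d) = -7 + d (A(p, d) = -4 + (-3 + d) = -7 + d)
H(P, m) = P*(-7 + P) (H(P, m) = (-7 + P)*P = P*(-7 + P))
k(y, Y) = -76 + y
X = -288885 (X = (-76 - 6*(-7 - 6)) - 1*288887 = (-76 - 6*(-13)) - 288887 = (-76 + 78) - 288887 = 2 - 288887 = -288885)
X/720304 = -288885/720304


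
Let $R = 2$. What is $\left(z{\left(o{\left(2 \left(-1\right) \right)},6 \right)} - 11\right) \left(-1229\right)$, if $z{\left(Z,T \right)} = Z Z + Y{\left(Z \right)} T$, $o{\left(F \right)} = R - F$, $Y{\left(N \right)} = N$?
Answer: $-35641$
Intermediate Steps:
$o{\left(F \right)} = 2 - F$
$z{\left(Z,T \right)} = Z^{2} + T Z$ ($z{\left(Z,T \right)} = Z Z + Z T = Z^{2} + T Z$)
$\left(z{\left(o{\left(2 \left(-1\right) \right)},6 \right)} - 11\right) \left(-1229\right) = \left(\left(2 - 2 \left(-1\right)\right) \left(6 + \left(2 - 2 \left(-1\right)\right)\right) - 11\right) \left(-1229\right) = \left(\left(2 - -2\right) \left(6 + \left(2 - -2\right)\right) - 11\right) \left(-1229\right) = \left(\left(2 + 2\right) \left(6 + \left(2 + 2\right)\right) - 11\right) \left(-1229\right) = \left(4 \left(6 + 4\right) - 11\right) \left(-1229\right) = \left(4 \cdot 10 - 11\right) \left(-1229\right) = \left(40 - 11\right) \left(-1229\right) = 29 \left(-1229\right) = -35641$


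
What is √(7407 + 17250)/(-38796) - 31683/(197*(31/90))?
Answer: -2851470/6107 - √24657/38796 ≈ -466.92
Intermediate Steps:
√(7407 + 17250)/(-38796) - 31683/(197*(31/90)) = √24657*(-1/38796) - 31683/(197*(31*(1/90))) = -√24657/38796 - 31683/(197*(31/90)) = -√24657/38796 - 31683/6107/90 = -√24657/38796 - 31683*90/6107 = -√24657/38796 - 2851470/6107 = -2851470/6107 - √24657/38796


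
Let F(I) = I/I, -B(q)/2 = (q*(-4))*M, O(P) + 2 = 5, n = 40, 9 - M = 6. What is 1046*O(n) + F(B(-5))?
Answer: 3139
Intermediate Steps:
M = 3 (M = 9 - 1*6 = 9 - 6 = 3)
O(P) = 3 (O(P) = -2 + 5 = 3)
B(q) = 24*q (B(q) = -2*q*(-4)*3 = -2*(-4*q)*3 = -(-24)*q = 24*q)
F(I) = 1
1046*O(n) + F(B(-5)) = 1046*3 + 1 = 3138 + 1 = 3139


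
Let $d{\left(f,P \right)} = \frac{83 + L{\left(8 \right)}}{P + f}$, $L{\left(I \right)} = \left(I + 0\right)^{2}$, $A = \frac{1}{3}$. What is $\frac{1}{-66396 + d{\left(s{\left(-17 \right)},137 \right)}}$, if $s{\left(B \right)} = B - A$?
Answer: $- \frac{359}{23835723} \approx -1.5061 \cdot 10^{-5}$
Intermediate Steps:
$A = \frac{1}{3} \approx 0.33333$
$L{\left(I \right)} = I^{2}$
$s{\left(B \right)} = - \frac{1}{3} + B$ ($s{\left(B \right)} = B - \frac{1}{3} = - \frac{1}{3} + B$)
$d{\left(f,P \right)} = \frac{147}{P + f}$ ($d{\left(f,P \right)} = \frac{83 + 8^{2}}{P + f} = \frac{83 + 64}{P + f} = \frac{147}{P + f}$)
$\frac{1}{-66396 + d{\left(s{\left(-17 \right)},137 \right)}} = \frac{1}{-66396 + \frac{147}{137 - \frac{52}{3}}} = \frac{1}{-66396 + \frac{147}{\frac{359}{3}}} = \frac{1}{-66396 + 147 \cdot \frac{3}{359}} = \frac{1}{-66396 + \frac{441}{359}} = \frac{1}{- \frac{23835723}{359}} = - \frac{359}{23835723}$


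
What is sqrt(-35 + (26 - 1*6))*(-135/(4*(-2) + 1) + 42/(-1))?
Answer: -159*I*sqrt(15)/7 ≈ -87.972*I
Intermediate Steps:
sqrt(-35 + (26 - 1*6))*(-135/(4*(-2) + 1) + 42/(-1)) = sqrt(-35 + (26 - 6))*(-135/(-8 + 1) + 42*(-1)) = sqrt(-35 + 20)*(-135/(-7) - 42) = sqrt(-15)*(-135*(-1/7) - 42) = (I*sqrt(15))*(135/7 - 42) = (I*sqrt(15))*(-159/7) = -159*I*sqrt(15)/7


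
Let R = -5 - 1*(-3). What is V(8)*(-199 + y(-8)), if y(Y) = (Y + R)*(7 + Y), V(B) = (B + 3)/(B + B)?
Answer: -2079/16 ≈ -129.94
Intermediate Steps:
V(B) = (3 + B)/(2*B) (V(B) = (3 + B)/((2*B)) = (3 + B)*(1/(2*B)) = (3 + B)/(2*B))
R = -2 (R = -5 + 3 = -2)
y(Y) = (-2 + Y)*(7 + Y) (y(Y) = (Y - 2)*(7 + Y) = (-2 + Y)*(7 + Y))
V(8)*(-199 + y(-8)) = ((½)*(3 + 8)/8)*(-199 + (-14 + (-8)² + 5*(-8))) = ((½)*(⅛)*11)*(-199 + (-14 + 64 - 40)) = 11*(-199 + 10)/16 = (11/16)*(-189) = -2079/16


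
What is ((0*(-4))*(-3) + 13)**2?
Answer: 169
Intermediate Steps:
((0*(-4))*(-3) + 13)**2 = (0*(-3) + 13)**2 = (0 + 13)**2 = 13**2 = 169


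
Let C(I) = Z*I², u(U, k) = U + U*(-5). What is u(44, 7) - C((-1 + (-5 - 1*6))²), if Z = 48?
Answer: -995504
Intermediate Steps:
u(U, k) = -4*U (u(U, k) = U - 5*U = -4*U)
C(I) = 48*I²
u(44, 7) - C((-1 + (-5 - 1*6))²) = -4*44 - 48*((-1 + (-5 - 1*6))²)² = -176 - 48*((-1 + (-5 - 6))²)² = -176 - 48*((-1 - 11)²)² = -176 - 48*((-12)²)² = -176 - 48*144² = -176 - 48*20736 = -176 - 1*995328 = -176 - 995328 = -995504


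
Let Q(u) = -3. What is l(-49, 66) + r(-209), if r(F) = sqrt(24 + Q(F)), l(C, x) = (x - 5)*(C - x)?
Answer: -7015 + sqrt(21) ≈ -7010.4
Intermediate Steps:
l(C, x) = (-5 + x)*(C - x)
r(F) = sqrt(21) (r(F) = sqrt(24 - 3) = sqrt(21))
l(-49, 66) + r(-209) = (-1*66**2 - 5*(-49) + 5*66 - 49*66) + sqrt(21) = (-1*4356 + 245 + 330 - 3234) + sqrt(21) = (-4356 + 245 + 330 - 3234) + sqrt(21) = -7015 + sqrt(21)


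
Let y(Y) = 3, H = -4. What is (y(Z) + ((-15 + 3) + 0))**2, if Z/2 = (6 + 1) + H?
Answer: 81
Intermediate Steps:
Z = 6 (Z = 2*((6 + 1) - 4) = 2*(7 - 4) = 2*3 = 6)
(y(Z) + ((-15 + 3) + 0))**2 = (3 + ((-15 + 3) + 0))**2 = (3 + (-12 + 0))**2 = (3 - 12)**2 = (-9)**2 = 81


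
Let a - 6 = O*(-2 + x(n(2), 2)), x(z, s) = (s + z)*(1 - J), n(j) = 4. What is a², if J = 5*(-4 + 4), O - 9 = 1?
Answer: 2116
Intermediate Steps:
O = 10 (O = 9 + 1 = 10)
J = 0 (J = 5*0 = 0)
x(z, s) = s + z (x(z, s) = (s + z)*(1 - 1*0) = (s + z)*(1 + 0) = (s + z)*1 = s + z)
a = 46 (a = 6 + 10*(-2 + (2 + 4)) = 6 + 10*(-2 + 6) = 6 + 10*4 = 6 + 40 = 46)
a² = 46² = 2116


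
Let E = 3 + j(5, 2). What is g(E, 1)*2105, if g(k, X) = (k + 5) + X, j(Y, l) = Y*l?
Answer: 39995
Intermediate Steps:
E = 13 (E = 3 + 5*2 = 3 + 10 = 13)
g(k, X) = 5 + X + k (g(k, X) = (5 + k) + X = 5 + X + k)
g(E, 1)*2105 = (5 + 1 + 13)*2105 = 19*2105 = 39995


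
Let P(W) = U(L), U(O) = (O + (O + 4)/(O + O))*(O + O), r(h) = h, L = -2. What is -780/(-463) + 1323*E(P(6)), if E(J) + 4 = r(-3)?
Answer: -4287063/463 ≈ -9259.3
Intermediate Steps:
U(O) = 2*O*(O + (4 + O)/(2*O)) (U(O) = (O + (4 + O)/((2*O)))*(2*O) = (O + (4 + O)*(1/(2*O)))*(2*O) = (O + (4 + O)/(2*O))*(2*O) = 2*O*(O + (4 + O)/(2*O)))
P(W) = 10 (P(W) = 4 - 2 + 2*(-2)² = 4 - 2 + 2*4 = 4 - 2 + 8 = 10)
E(J) = -7 (E(J) = -4 - 3 = -7)
-780/(-463) + 1323*E(P(6)) = -780/(-463) + 1323*(-7) = -780*(-1/463) - 9261 = 780/463 - 9261 = -4287063/463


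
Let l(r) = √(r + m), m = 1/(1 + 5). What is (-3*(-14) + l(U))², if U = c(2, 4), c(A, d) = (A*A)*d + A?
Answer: (252 + √654)²/36 ≈ 2140.2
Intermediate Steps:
m = ⅙ (m = 1/6 = ⅙ ≈ 0.16667)
c(A, d) = A + d*A² (c(A, d) = A²*d + A = d*A² + A = A + d*A²)
U = 18 (U = 2*(1 + 2*4) = 2*(1 + 8) = 2*9 = 18)
l(r) = √(⅙ + r) (l(r) = √(r + ⅙) = √(⅙ + r))
(-3*(-14) + l(U))² = (-3*(-14) + √(6 + 36*18)/6)² = (42 + √(6 + 648)/6)² = (42 + √654/6)²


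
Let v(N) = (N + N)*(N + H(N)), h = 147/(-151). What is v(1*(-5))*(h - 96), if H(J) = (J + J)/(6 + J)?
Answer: -2196450/151 ≈ -14546.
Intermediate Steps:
h = -147/151 (h = 147*(-1/151) = -147/151 ≈ -0.97351)
H(J) = 2*J/(6 + J) (H(J) = (2*J)/(6 + J) = 2*J/(6 + J))
v(N) = 2*N*(N + 2*N/(6 + N)) (v(N) = (N + N)*(N + 2*N/(6 + N)) = (2*N)*(N + 2*N/(6 + N)) = 2*N*(N + 2*N/(6 + N)))
v(1*(-5))*(h - 96) = (2*(1*(-5))²*(8 + 1*(-5))/(6 + 1*(-5)))*(-147/151 - 96) = (2*(-5)²*(8 - 5)/(6 - 5))*(-14643/151) = (2*25*3/1)*(-14643/151) = (2*25*1*3)*(-14643/151) = 150*(-14643/151) = -2196450/151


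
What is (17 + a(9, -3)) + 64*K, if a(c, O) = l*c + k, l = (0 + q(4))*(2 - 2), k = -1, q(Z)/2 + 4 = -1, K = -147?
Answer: -9392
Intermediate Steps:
q(Z) = -10 (q(Z) = -8 + 2*(-1) = -8 - 2 = -10)
l = 0 (l = (0 - 10)*(2 - 2) = -10*0 = 0)
a(c, O) = -1 (a(c, O) = 0*c - 1 = 0 - 1 = -1)
(17 + a(9, -3)) + 64*K = (17 - 1) + 64*(-147) = 16 - 9408 = -9392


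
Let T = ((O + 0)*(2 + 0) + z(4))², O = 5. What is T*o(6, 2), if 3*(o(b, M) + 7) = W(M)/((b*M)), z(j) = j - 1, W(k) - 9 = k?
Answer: -40729/36 ≈ -1131.4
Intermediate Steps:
W(k) = 9 + k
z(j) = -1 + j
T = 169 (T = ((5 + 0)*(2 + 0) + (-1 + 4))² = (5*2 + 3)² = (10 + 3)² = 13² = 169)
o(b, M) = -7 + (9 + M)/(3*M*b) (o(b, M) = -7 + ((9 + M)/((b*M)))/3 = -7 + ((9 + M)/((M*b)))/3 = -7 + ((9 + M)*(1/(M*b)))/3 = -7 + ((9 + M)/(M*b))/3 = -7 + (9 + M)/(3*M*b))
T*o(6, 2) = 169*(-7 + (⅓)/6 + 3/(2*6)) = 169*(-7 + (⅓)*(⅙) + 3*(½)*(⅙)) = 169*(-7 + 1/18 + ¼) = 169*(-241/36) = -40729/36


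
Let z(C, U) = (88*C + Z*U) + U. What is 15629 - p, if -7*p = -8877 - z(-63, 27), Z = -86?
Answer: 108365/7 ≈ 15481.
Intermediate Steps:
z(C, U) = -85*U + 88*C (z(C, U) = (88*C - 86*U) + U = (-86*U + 88*C) + U = -85*U + 88*C)
p = 1038/7 (p = -(-8877 - (-85*27 + 88*(-63)))/7 = -(-8877 - (-2295 - 5544))/7 = -(-8877 - 1*(-7839))/7 = -(-8877 + 7839)/7 = -⅐*(-1038) = 1038/7 ≈ 148.29)
15629 - p = 15629 - 1*1038/7 = 15629 - 1038/7 = 108365/7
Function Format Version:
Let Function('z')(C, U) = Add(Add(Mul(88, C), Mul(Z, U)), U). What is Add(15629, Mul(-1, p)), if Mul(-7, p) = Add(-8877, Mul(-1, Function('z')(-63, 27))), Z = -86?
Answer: Rational(108365, 7) ≈ 15481.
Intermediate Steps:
Function('z')(C, U) = Add(Mul(-85, U), Mul(88, C)) (Function('z')(C, U) = Add(Add(Mul(88, C), Mul(-86, U)), U) = Add(Add(Mul(-86, U), Mul(88, C)), U) = Add(Mul(-85, U), Mul(88, C)))
p = Rational(1038, 7) (p = Mul(Rational(-1, 7), Add(-8877, Mul(-1, Add(Mul(-85, 27), Mul(88, -63))))) = Mul(Rational(-1, 7), Add(-8877, Mul(-1, Add(-2295, -5544)))) = Mul(Rational(-1, 7), Add(-8877, Mul(-1, -7839))) = Mul(Rational(-1, 7), Add(-8877, 7839)) = Mul(Rational(-1, 7), -1038) = Rational(1038, 7) ≈ 148.29)
Add(15629, Mul(-1, p)) = Add(15629, Mul(-1, Rational(1038, 7))) = Add(15629, Rational(-1038, 7)) = Rational(108365, 7)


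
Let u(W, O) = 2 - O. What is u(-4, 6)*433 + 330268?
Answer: 328536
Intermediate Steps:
u(-4, 6)*433 + 330268 = (2 - 1*6)*433 + 330268 = (2 - 6)*433 + 330268 = -4*433 + 330268 = -1732 + 330268 = 328536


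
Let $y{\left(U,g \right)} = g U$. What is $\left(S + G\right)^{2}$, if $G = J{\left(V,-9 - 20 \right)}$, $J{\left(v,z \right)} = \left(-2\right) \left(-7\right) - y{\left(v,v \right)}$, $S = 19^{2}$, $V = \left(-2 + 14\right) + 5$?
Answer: $7396$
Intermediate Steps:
$V = 17$ ($V = 12 + 5 = 17$)
$S = 361$
$y{\left(U,g \right)} = U g$
$J{\left(v,z \right)} = 14 - v^{2}$ ($J{\left(v,z \right)} = \left(-2\right) \left(-7\right) - v v = 14 - v^{2}$)
$G = -275$ ($G = 14 - 17^{2} = 14 - 289 = -275$)
$\left(S + G\right)^{2} = \left(361 - 275\right)^{2} = 86^{2} = 7396$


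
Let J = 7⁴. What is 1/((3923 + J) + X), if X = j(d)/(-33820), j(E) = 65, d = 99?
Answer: 6764/42775523 ≈ 0.00015813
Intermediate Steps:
J = 2401
X = -13/6764 (X = 65/(-33820) = 65*(-1/33820) = -13/6764 ≈ -0.0019219)
1/((3923 + J) + X) = 1/((3923 + 2401) - 13/6764) = 1/(6324 - 13/6764) = 1/(42775523/6764) = 6764/42775523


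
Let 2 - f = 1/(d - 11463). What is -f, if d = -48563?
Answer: -120053/60026 ≈ -2.0000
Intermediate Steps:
f = 120053/60026 (f = 2 - 1/(-48563 - 11463) = 2 - 1/(-60026) = 2 - 1*(-1/60026) = 2 + 1/60026 = 120053/60026 ≈ 2.0000)
-f = -1*120053/60026 = -120053/60026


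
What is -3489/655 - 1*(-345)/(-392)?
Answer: -1593663/256760 ≈ -6.2068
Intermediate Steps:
-3489/655 - 1*(-345)/(-392) = -3489*1/655 + 345*(-1/392) = -3489/655 - 345/392 = -1593663/256760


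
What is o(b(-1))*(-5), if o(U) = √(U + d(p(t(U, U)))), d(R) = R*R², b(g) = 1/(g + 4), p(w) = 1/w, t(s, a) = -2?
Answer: -5*√30/12 ≈ -2.2822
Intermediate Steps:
b(g) = 1/(4 + g)
d(R) = R³
o(U) = √(-⅛ + U) (o(U) = √(U + (1/(-2))³) = √(U + (-½)³) = √(U - ⅛) = √(-⅛ + U))
o(b(-1))*(-5) = (√(-2 + 16/(4 - 1))/4)*(-5) = (√(-2 + 16/3)/4)*(-5) = (√(10/3)/4)*(-5) = ((√30/3)/4)*(-5) = (√30/12)*(-5) = -5*√30/12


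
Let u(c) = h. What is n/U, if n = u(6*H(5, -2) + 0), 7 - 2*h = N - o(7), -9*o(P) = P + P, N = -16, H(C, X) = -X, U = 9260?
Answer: 193/166680 ≈ 0.0011579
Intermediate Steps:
o(P) = -2*P/9 (o(P) = -(P + P)/9 = -2*P/9)
h = 193/18 (h = 7/2 - (-16 - (-2)*7/9)/2 = 7/2 - (-16 - 1*(-14/9))/2 = 7/2 - (-16 + 14/9)/2 = 7/2 - ½*(-130/9) = 7/2 + 65/9 = 193/18 ≈ 10.722)
u(c) = 193/18
n = 193/18 ≈ 10.722
n/U = (193/18)/9260 = (193/18)*(1/9260) = 193/166680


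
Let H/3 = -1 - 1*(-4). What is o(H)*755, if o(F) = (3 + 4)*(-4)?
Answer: -21140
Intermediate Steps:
H = 9 (H = 3*(-1 - 1*(-4)) = 3*(-1 + 4) = 3*3 = 9)
o(F) = -28 (o(F) = 7*(-4) = -28)
o(H)*755 = -28*755 = -21140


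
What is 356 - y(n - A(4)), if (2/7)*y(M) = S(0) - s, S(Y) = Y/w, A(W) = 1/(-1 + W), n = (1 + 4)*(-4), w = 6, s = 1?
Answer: 719/2 ≈ 359.50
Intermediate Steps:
n = -20 (n = 5*(-4) = -20)
S(Y) = Y/6
y(M) = -7/2 (y(M) = 7*((⅙)*0 - 1*1)/2 = 7*(0 - 1)/2 = (7/2)*(-1) = -7/2)
356 - y(n - A(4)) = 356 - 1*(-7/2) = 356 + 7/2 = 719/2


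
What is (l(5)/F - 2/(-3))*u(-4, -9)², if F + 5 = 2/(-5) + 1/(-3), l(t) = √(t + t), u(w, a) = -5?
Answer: 50/3 - 375*√10/86 ≈ 2.8777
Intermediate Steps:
l(t) = √2*√t (l(t) = √(2*t) = √2*√t)
F = -86/15 (F = -5 + (2/(-5) + 1/(-3)) = -5 + (2*(-⅕) + 1*(-⅓)) = -5 + (-⅖ - ⅓) = -5 - 11/15 = -86/15 ≈ -5.7333)
(l(5)/F - 2/(-3))*u(-4, -9)² = ((√2*√5)/(-86/15) - 2/(-3))*(-5)² = (√10*(-15/86) - 2*(-⅓))*25 = (-15*√10/86 + ⅔)*25 = (⅔ - 15*√10/86)*25 = 50/3 - 375*√10/86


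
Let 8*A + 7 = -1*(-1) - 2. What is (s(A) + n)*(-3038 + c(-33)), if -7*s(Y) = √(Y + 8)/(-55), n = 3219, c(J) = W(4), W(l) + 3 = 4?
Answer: -9776103 - 3037*√7/385 ≈ -9.7761e+6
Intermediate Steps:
W(l) = 1 (W(l) = -3 + 4 = 1)
c(J) = 1
A = -1 (A = -7/8 + (-1*(-1) - 2)/8 = -7/8 + (1 - 2)/8 = -7/8 + (⅛)*(-1) = -7/8 - ⅛ = -1)
s(Y) = √(8 + Y)/385 (s(Y) = -√(Y + 8)/(7*(-55)) = -√(8 + Y)*(-1)/(7*55) = -(-1)*√(8 + Y)/385 = √(8 + Y)/385)
(s(A) + n)*(-3038 + c(-33)) = (√(8 - 1)/385 + 3219)*(-3038 + 1) = (√7/385 + 3219)*(-3037) = (3219 + √7/385)*(-3037) = -9776103 - 3037*√7/385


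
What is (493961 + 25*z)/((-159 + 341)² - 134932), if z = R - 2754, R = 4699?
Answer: -90431/16968 ≈ -5.3295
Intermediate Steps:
z = 1945 (z = 4699 - 2754 = 1945)
(493961 + 25*z)/((-159 + 341)² - 134932) = (493961 + 25*1945)/((-159 + 341)² - 134932) = (493961 + 48625)/(182² - 134932) = 542586/(33124 - 134932) = 542586/(-101808) = 542586*(-1/101808) = -90431/16968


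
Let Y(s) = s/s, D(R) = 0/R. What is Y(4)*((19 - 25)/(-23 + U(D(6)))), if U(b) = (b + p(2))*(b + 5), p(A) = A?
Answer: 6/13 ≈ 0.46154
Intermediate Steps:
D(R) = 0
Y(s) = 1
U(b) = (2 + b)*(5 + b) (U(b) = (b + 2)*(b + 5) = (2 + b)*(5 + b))
Y(4)*((19 - 25)/(-23 + U(D(6)))) = 1*((19 - 25)/(-23 + (10 + 0² + 7*0))) = 1*(-6/(-23 + (10 + 0 + 0))) = 1*(-6/(-23 + 10)) = 1*(-6/(-13)) = 1*(-6*(-1/13)) = 1*(6/13) = 6/13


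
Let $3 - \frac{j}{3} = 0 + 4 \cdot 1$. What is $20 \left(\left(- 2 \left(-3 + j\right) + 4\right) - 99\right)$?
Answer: $-1660$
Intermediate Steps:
$j = -3$ ($j = 9 - 3 \left(0 + 4 \cdot 1\right) = 9 - 3 \left(0 + 4\right) = 9 - 12 = -3$)
$20 \left(\left(- 2 \left(-3 + j\right) + 4\right) - 99\right) = 20 \left(\left(- 2 \left(-3 - 3\right) + 4\right) - 99\right) = 20 \left(\left(\left(-2\right) \left(-6\right) + 4\right) - 99\right) = 20 \left(\left(12 + 4\right) - 99\right) = 20 \left(16 - 99\right) = 20 \left(-83\right) = -1660$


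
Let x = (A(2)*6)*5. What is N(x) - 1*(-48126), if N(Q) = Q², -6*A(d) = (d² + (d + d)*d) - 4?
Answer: 49726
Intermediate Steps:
A(d) = ⅔ - d²/2 (A(d) = -((d² + (d + d)*d) - 4)/6 = -((d² + (2*d)*d) - 4)/6 = -((d² + 2*d²) - 4)/6 = -(3*d² - 4)/6 = -(-4 + 3*d²)/6 = ⅔ - d²/2)
x = -40 (x = ((⅔ - ½*2²)*6)*5 = ((⅔ - ½*4)*6)*5 = ((⅔ - 2)*6)*5 = -4/3*6*5 = -8*5 = -40)
N(x) - 1*(-48126) = (-40)² - 1*(-48126) = 1600 + 48126 = 49726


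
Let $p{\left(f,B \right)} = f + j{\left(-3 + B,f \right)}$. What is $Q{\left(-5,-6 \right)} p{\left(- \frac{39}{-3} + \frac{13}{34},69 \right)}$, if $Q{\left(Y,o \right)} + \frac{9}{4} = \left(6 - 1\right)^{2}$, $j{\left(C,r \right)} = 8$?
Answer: $\frac{66157}{136} \approx 486.45$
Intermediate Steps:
$p{\left(f,B \right)} = 8 + f$ ($p{\left(f,B \right)} = f + 8 = 8 + f$)
$Q{\left(Y,o \right)} = \frac{91}{4}$ ($Q{\left(Y,o \right)} = - \frac{9}{4} + \left(6 - 1\right)^{2} = - \frac{9}{4} + 5^{2} = - \frac{9}{4} + 25 = \frac{91}{4}$)
$Q{\left(-5,-6 \right)} p{\left(- \frac{39}{-3} + \frac{13}{34},69 \right)} = \frac{91 \left(8 + \left(- \frac{39}{-3} + \frac{13}{34}\right)\right)}{4} = \frac{91 \left(8 + \left(\left(-39\right) \left(- \frac{1}{3}\right) + 13 \cdot \frac{1}{34}\right)\right)}{4} = \frac{91 \left(8 + \left(13 + \frac{13}{34}\right)\right)}{4} = \frac{91 \left(8 + \frac{455}{34}\right)}{4} = \frac{91}{4} \cdot \frac{727}{34} = \frac{66157}{136}$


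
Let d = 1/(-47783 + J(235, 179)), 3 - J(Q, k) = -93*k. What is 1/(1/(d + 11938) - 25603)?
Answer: -371665753/9515758242926 ≈ -3.9058e-5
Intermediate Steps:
J(Q, k) = 3 + 93*k (J(Q, k) = 3 - (-93)*k = 3 + 93*k)
d = -1/31133 (d = 1/(-47783 + (3 + 93*179)) = 1/(-47783 + (3 + 16647)) = 1/(-47783 + 16650) = 1/(-31133) = -1/31133 ≈ -3.2120e-5)
1/(1/(d + 11938) - 25603) = 1/(1/(-1/31133 + 11938) - 25603) = 1/(1/(371665753/31133) - 25603) = 1/(31133/371665753 - 25603) = 1/(-9515758242926/371665753) = -371665753/9515758242926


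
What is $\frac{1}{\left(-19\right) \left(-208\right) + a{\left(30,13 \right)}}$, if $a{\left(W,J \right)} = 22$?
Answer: $\frac{1}{3974} \approx 0.00025164$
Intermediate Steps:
$\frac{1}{\left(-19\right) \left(-208\right) + a{\left(30,13 \right)}} = \frac{1}{\left(-19\right) \left(-208\right) + 22} = \frac{1}{3952 + 22} = \frac{1}{3974}$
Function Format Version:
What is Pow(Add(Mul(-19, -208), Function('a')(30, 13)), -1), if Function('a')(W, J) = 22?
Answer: Rational(1, 3974) ≈ 0.00025164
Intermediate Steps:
Pow(Add(Mul(-19, -208), Function('a')(30, 13)), -1) = Pow(Add(Mul(-19, -208), 22), -1) = Pow(Add(3952, 22), -1) = Pow(3974, -1) = Rational(1, 3974)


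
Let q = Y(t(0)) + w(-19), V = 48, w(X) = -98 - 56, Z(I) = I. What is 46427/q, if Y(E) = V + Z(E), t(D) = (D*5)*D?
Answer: -46427/106 ≈ -437.99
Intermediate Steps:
w(X) = -154
t(D) = 5*D² (t(D) = (5*D)*D = 5*D²)
Y(E) = 48 + E
q = -106 (q = (48 + 5*0²) - 154 = (48 + 5*0) - 154 = (48 + 0) - 154 = 48 - 154 = -106)
46427/q = 46427/(-106) = 46427*(-1/106) = -46427/106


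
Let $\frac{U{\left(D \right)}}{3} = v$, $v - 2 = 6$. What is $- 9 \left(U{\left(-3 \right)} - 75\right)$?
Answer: $459$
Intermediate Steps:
$v = 8$ ($v = 2 + 6 = 8$)
$U{\left(D \right)} = 24$ ($U{\left(D \right)} = 3 \cdot 8 = 24$)
$- 9 \left(U{\left(-3 \right)} - 75\right) = - 9 \left(24 - 75\right) = \left(-9\right) \left(-51\right) = 459$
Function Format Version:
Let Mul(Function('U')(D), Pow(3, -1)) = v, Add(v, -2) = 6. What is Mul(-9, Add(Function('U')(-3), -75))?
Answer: 459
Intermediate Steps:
v = 8 (v = Add(2, 6) = 8)
Function('U')(D) = 24 (Function('U')(D) = Mul(3, 8) = 24)
Mul(-9, Add(Function('U')(-3), -75)) = Mul(-9, Add(24, -75)) = Mul(-9, -51) = 459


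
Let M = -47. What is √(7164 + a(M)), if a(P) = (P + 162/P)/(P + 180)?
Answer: √279918486043/6251 ≈ 84.638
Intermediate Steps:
a(P) = (P + 162/P)/(180 + P)
√(7164 + a(M)) = √(7164 + (162 + (-47)²)/((-47)*(180 - 47))) = √(7164 - 1/47*(162 + 2209)/133) = √(7164 - 1/47*1/133*2371) = √(7164 - 2371/6251) = √(44779793/6251) = √279918486043/6251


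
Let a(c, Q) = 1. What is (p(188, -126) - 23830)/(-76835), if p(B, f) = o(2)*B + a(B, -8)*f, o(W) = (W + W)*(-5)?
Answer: 27716/76835 ≈ 0.36072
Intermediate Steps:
o(W) = -10*W (o(W) = (2*W)*(-5) = -10*W)
p(B, f) = f - 20*B (p(B, f) = (-10*2)*B + 1*f = -20*B + f = f - 20*B)
(p(188, -126) - 23830)/(-76835) = ((-126 - 20*188) - 23830)/(-76835) = ((-126 - 3760) - 23830)*(-1/76835) = (-3886 - 23830)*(-1/76835) = -27716*(-1/76835) = 27716/76835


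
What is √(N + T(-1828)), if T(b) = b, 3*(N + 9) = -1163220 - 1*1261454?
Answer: I*√7290555/3 ≈ 900.03*I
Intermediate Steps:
N = -2424701/3 (N = -9 + (-1163220 - 1*1261454)/3 = -9 + (-1163220 - 1261454)/3 = -9 + (⅓)*(-2424674) = -9 - 2424674/3 = -2424701/3 ≈ -8.0823e+5)
√(N + T(-1828)) = √(-2424701/3 - 1828) = √(-2430185/3) = I*√7290555/3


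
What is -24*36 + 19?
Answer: -845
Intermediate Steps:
-24*36 + 19 = -864 + 19 = -845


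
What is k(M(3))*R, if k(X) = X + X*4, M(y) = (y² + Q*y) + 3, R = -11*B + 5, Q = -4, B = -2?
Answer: 0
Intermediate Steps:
R = 27 (R = -11*(-2) + 5 = 22 + 5 = 27)
M(y) = 3 + y² - 4*y (M(y) = (y² - 4*y) + 3 = 3 + y² - 4*y)
k(X) = 5*X (k(X) = X + 4*X = 5*X)
k(M(3))*R = (5*(3 + 3² - 4*3))*27 = (5*(3 + 9 - 12))*27 = (5*0)*27 = 0*27 = 0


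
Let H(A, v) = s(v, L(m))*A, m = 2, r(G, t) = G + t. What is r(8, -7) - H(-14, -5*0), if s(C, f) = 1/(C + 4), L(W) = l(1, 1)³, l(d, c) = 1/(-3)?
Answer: 9/2 ≈ 4.5000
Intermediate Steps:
l(d, c) = -⅓
L(W) = -1/27 (L(W) = (-⅓)³ = -1/27)
s(C, f) = 1/(4 + C)
H(A, v) = A/(4 + v)
r(8, -7) - H(-14, -5*0) = (8 - 7) - (-14)/(4 - 5*0) = 1 - (-14)/(4 + 0) = 1 - (-14)/4 = 1 - 1*(-7/2) = 1 + 7/2 = 9/2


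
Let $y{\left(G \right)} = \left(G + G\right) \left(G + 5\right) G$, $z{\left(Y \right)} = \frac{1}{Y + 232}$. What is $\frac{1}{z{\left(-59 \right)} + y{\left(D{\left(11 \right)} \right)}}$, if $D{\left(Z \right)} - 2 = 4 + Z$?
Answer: $\frac{173}{2199869} \approx 7.8641 \cdot 10^{-5}$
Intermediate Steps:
$D{\left(Z \right)} = 6 + Z$ ($D{\left(Z \right)} = 2 + \left(4 + Z\right) = 6 + Z$)
$z{\left(Y \right)} = \frac{1}{232 + Y}$
$y{\left(G \right)} = 2 G^{2} \left(5 + G\right)$ ($y{\left(G \right)} = 2 G \left(5 + G\right) G = 2 G^{2} \left(5 + G\right)$)
$\frac{1}{z{\left(-59 \right)} + y{\left(D{\left(11 \right)} \right)}} = \frac{1}{\frac{1}{232 - 59} + 2 \left(6 + 11\right)^{2} \left(5 + \left(6 + 11\right)\right)} = \frac{1}{\frac{1}{173} + 2 \cdot 17^{2} \left(5 + 17\right)} = \frac{1}{\frac{1}{173} + 2 \cdot 289 \cdot 22} = \frac{1}{\frac{1}{173} + 12716} = \frac{1}{\frac{2199869}{173}} = \frac{173}{2199869}$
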